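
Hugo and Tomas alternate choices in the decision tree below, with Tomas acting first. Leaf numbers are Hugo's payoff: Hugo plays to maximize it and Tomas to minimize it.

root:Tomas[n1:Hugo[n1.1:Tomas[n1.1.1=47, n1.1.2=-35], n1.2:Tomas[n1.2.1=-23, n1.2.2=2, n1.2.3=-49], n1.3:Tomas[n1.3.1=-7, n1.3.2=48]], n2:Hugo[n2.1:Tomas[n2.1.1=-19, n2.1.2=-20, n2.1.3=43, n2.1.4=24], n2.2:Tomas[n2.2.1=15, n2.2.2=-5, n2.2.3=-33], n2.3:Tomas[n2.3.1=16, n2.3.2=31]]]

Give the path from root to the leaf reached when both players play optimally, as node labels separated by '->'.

root -> n1 -> n1.3 -> n1.3.1

n1.1 (Tomas): min(47, -35) = -35
n1.2 (Tomas): min(-23, 2, -49) = -49
n1.3 (Tomas): min(-7, 48) = -7
n1 (Hugo): max(-35, -49, -7) = -7
n2.1 (Tomas): min(-19, -20, 43, 24) = -20
n2.2 (Tomas): min(15, -5, -33) = -33
n2.3 (Tomas): min(16, 31) = 16
n2 (Hugo): max(-20, -33, 16) = 16
root (Tomas): min(-7, 16) = -7
At root, Tomas picks n1 (lowest: -7).
At n1, Hugo picks n1.3 (highest: -7).
At n1.3, Tomas picks n1.3.1 (lowest: -7).
Terminal value -7.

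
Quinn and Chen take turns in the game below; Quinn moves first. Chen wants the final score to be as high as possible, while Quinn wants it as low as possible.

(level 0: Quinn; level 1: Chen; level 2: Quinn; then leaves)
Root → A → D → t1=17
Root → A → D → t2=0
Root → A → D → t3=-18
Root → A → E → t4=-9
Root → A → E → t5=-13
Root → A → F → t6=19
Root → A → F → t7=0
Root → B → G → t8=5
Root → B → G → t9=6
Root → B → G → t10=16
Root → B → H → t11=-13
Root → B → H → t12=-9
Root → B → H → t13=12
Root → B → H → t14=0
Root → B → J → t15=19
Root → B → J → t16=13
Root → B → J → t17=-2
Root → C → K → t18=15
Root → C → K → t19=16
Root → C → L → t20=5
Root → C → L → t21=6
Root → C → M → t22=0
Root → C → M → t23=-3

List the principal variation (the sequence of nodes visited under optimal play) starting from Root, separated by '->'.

D (Quinn): min(17, 0, -18) = -18
E (Quinn): min(-9, -13) = -13
F (Quinn): min(19, 0) = 0
A (Chen): max(-18, -13, 0) = 0
G (Quinn): min(5, 6, 16) = 5
H (Quinn): min(-13, -9, 12, 0) = -13
J (Quinn): min(19, 13, -2) = -2
B (Chen): max(5, -13, -2) = 5
K (Quinn): min(15, 16) = 15
L (Quinn): min(5, 6) = 5
M (Quinn): min(0, -3) = -3
C (Chen): max(15, 5, -3) = 15
Root (Quinn): min(0, 5, 15) = 0
At Root, Quinn picks A (lowest: 0).
At A, Chen picks F (highest: 0).
At F, Quinn picks t7 (lowest: 0).
Terminal value 0.

Root -> A -> F -> t7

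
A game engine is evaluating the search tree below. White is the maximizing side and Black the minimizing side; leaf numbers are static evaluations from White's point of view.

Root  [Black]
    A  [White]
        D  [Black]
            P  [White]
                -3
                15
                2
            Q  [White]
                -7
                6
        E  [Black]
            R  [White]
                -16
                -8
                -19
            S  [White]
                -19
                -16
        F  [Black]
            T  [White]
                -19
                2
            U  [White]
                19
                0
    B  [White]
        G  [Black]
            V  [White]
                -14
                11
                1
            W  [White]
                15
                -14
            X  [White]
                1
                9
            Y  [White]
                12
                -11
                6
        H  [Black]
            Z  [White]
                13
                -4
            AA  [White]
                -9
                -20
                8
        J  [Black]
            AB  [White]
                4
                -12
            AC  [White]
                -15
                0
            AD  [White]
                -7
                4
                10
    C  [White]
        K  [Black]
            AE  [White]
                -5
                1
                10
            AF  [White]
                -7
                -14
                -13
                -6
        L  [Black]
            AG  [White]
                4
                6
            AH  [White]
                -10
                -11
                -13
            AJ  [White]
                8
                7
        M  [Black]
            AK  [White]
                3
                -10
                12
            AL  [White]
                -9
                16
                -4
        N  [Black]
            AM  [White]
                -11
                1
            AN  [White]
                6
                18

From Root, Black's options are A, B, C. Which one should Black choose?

A

P (White): max(-3, 15, 2) = 15
Q (White): max(-7, 6) = 6
D (Black): min(15, 6) = 6
R (White): max(-16, -8, -19) = -8
S (White): max(-19, -16) = -16
E (Black): min(-8, -16) = -16
T (White): max(-19, 2) = 2
U (White): max(19, 0) = 19
F (Black): min(2, 19) = 2
A (White): max(6, -16, 2) = 6
V (White): max(-14, 11, 1) = 11
W (White): max(15, -14) = 15
X (White): max(1, 9) = 9
Y (White): max(12, -11, 6) = 12
G (Black): min(11, 15, 9, 12) = 9
Z (White): max(13, -4) = 13
AA (White): max(-9, -20, 8) = 8
H (Black): min(13, 8) = 8
AB (White): max(4, -12) = 4
AC (White): max(-15, 0) = 0
AD (White): max(-7, 4, 10) = 10
J (Black): min(4, 0, 10) = 0
B (White): max(9, 8, 0) = 9
AE (White): max(-5, 1, 10) = 10
AF (White): max(-7, -14, -13, -6) = -6
K (Black): min(10, -6) = -6
AG (White): max(4, 6) = 6
AH (White): max(-10, -11, -13) = -10
AJ (White): max(8, 7) = 8
L (Black): min(6, -10, 8) = -10
AK (White): max(3, -10, 12) = 12
AL (White): max(-9, 16, -4) = 16
M (Black): min(12, 16) = 12
AM (White): max(-11, 1) = 1
AN (White): max(6, 18) = 18
N (Black): min(1, 18) = 1
C (White): max(-6, -10, 12, 1) = 12
Root (Black): min(6, 9, 12) = 6
Black at Root wants the lowest of {A=6, B=9, C=12}, so chooses A.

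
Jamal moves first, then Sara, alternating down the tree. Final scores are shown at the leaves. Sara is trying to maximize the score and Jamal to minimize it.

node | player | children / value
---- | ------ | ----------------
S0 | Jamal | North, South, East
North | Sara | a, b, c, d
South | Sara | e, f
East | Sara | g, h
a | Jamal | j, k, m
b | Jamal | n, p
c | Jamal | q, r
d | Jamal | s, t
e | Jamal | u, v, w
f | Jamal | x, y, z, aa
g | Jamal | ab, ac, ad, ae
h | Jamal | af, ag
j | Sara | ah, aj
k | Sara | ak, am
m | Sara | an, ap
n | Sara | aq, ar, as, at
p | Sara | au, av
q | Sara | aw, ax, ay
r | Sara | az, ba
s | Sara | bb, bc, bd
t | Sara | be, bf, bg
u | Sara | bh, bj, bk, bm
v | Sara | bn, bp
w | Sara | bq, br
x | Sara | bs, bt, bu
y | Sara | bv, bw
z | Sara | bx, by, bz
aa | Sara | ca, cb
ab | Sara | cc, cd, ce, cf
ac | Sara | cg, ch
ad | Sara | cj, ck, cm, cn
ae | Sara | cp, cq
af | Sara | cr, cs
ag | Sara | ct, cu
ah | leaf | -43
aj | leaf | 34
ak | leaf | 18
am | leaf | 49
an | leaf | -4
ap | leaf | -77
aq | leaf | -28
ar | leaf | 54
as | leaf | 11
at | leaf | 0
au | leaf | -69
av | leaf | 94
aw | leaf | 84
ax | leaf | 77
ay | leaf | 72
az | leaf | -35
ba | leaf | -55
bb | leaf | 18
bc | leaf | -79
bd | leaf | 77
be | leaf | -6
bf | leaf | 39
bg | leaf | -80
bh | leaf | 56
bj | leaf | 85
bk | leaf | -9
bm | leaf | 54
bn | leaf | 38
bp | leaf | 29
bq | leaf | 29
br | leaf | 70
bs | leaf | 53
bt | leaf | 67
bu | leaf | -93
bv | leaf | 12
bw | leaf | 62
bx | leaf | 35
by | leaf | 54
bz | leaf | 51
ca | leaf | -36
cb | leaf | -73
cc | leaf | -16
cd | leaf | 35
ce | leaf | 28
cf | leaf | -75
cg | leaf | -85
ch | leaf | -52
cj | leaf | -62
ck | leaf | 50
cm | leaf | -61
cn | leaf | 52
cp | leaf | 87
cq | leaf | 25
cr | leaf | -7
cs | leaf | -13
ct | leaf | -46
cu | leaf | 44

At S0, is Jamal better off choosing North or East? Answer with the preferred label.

j (Sara): max(-43, 34) = 34
k (Sara): max(18, 49) = 49
m (Sara): max(-4, -77) = -4
a (Jamal): min(34, 49, -4) = -4
n (Sara): max(-28, 54, 11, 0) = 54
p (Sara): max(-69, 94) = 94
b (Jamal): min(54, 94) = 54
q (Sara): max(84, 77, 72) = 84
r (Sara): max(-35, -55) = -35
c (Jamal): min(84, -35) = -35
s (Sara): max(18, -79, 77) = 77
t (Sara): max(-6, 39, -80) = 39
d (Jamal): min(77, 39) = 39
North (Sara): max(-4, 54, -35, 39) = 54
ab (Sara): max(-16, 35, 28, -75) = 35
ac (Sara): max(-85, -52) = -52
ad (Sara): max(-62, 50, -61, 52) = 52
ae (Sara): max(87, 25) = 87
g (Jamal): min(35, -52, 52, 87) = -52
af (Sara): max(-7, -13) = -7
ag (Sara): max(-46, 44) = 44
h (Jamal): min(-7, 44) = -7
East (Sara): max(-52, -7) = -7
Jamal prefers the lower value; North=54, East=-7. East is better since -7 < 54.

East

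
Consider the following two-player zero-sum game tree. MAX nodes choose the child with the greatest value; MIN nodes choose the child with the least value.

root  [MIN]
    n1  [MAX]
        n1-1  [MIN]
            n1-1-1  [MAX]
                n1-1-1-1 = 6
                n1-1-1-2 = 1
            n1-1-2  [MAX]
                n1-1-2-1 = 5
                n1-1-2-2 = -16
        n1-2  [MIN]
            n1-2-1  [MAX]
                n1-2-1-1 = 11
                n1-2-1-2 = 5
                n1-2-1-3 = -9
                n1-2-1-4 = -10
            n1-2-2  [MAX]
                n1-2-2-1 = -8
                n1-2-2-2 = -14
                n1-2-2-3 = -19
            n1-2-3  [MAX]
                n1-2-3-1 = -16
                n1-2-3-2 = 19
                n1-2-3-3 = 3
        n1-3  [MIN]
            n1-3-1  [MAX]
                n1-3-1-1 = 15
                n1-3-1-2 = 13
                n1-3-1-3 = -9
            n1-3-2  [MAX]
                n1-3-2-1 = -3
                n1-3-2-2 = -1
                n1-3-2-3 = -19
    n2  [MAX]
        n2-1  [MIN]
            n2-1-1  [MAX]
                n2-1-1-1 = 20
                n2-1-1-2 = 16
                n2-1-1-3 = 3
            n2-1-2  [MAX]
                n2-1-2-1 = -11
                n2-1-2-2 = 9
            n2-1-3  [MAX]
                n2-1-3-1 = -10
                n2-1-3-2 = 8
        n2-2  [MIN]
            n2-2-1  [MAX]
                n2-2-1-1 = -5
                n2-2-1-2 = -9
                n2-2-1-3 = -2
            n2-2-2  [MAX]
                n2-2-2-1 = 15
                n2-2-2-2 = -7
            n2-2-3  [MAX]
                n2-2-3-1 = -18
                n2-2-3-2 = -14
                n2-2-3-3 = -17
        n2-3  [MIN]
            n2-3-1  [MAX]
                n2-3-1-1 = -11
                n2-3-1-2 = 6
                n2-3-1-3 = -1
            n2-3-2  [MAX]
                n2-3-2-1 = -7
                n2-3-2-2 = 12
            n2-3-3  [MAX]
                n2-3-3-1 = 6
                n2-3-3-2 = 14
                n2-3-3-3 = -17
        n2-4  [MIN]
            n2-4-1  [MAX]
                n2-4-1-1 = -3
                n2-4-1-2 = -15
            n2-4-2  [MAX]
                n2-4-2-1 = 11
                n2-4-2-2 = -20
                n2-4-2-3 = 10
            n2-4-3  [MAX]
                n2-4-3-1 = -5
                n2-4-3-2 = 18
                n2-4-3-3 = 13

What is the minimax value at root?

5

n1-1-1 (MAX): max(6, 1) = 6
n1-1-2 (MAX): max(5, -16) = 5
n1-1 (MIN): min(6, 5) = 5
n1-2-1 (MAX): max(11, 5, -9, -10) = 11
n1-2-2 (MAX): max(-8, -14, -19) = -8
n1-2-3 (MAX): max(-16, 19, 3) = 19
n1-2 (MIN): min(11, -8, 19) = -8
n1-3-1 (MAX): max(15, 13, -9) = 15
n1-3-2 (MAX): max(-3, -1, -19) = -1
n1-3 (MIN): min(15, -1) = -1
n1 (MAX): max(5, -8, -1) = 5
n2-1-1 (MAX): max(20, 16, 3) = 20
n2-1-2 (MAX): max(-11, 9) = 9
n2-1-3 (MAX): max(-10, 8) = 8
n2-1 (MIN): min(20, 9, 8) = 8
n2-2-1 (MAX): max(-5, -9, -2) = -2
n2-2-2 (MAX): max(15, -7) = 15
n2-2-3 (MAX): max(-18, -14, -17) = -14
n2-2 (MIN): min(-2, 15, -14) = -14
n2-3-1 (MAX): max(-11, 6, -1) = 6
n2-3-2 (MAX): max(-7, 12) = 12
n2-3-3 (MAX): max(6, 14, -17) = 14
n2-3 (MIN): min(6, 12, 14) = 6
n2-4-1 (MAX): max(-3, -15) = -3
n2-4-2 (MAX): max(11, -20, 10) = 11
n2-4-3 (MAX): max(-5, 18, 13) = 18
n2-4 (MIN): min(-3, 11, 18) = -3
n2 (MAX): max(8, -14, 6, -3) = 8
root (MIN): min(5, 8) = 5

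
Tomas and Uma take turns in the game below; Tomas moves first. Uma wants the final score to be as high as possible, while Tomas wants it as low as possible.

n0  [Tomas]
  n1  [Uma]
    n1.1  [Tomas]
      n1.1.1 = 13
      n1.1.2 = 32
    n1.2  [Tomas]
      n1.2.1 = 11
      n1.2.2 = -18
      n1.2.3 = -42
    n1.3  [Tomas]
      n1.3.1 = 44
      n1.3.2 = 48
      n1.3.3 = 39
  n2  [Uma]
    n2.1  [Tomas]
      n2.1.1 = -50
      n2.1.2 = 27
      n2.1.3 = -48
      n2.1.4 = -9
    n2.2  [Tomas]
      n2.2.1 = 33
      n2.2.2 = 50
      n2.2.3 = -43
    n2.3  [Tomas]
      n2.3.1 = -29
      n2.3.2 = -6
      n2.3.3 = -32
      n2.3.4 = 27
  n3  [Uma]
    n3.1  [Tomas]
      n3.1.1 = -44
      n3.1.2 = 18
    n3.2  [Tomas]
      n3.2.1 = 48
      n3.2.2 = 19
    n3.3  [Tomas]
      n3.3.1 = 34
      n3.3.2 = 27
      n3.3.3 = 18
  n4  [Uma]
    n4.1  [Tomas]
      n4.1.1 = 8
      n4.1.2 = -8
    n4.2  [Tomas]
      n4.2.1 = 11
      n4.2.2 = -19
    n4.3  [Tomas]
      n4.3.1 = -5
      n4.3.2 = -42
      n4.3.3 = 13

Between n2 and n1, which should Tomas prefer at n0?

n2.1 (Tomas): min(-50, 27, -48, -9) = -50
n2.2 (Tomas): min(33, 50, -43) = -43
n2.3 (Tomas): min(-29, -6, -32, 27) = -32
n2 (Uma): max(-50, -43, -32) = -32
n1.1 (Tomas): min(13, 32) = 13
n1.2 (Tomas): min(11, -18, -42) = -42
n1.3 (Tomas): min(44, 48, 39) = 39
n1 (Uma): max(13, -42, 39) = 39
Tomas prefers the lower value; n2=-32, n1=39. n2 is better since -32 < 39.

n2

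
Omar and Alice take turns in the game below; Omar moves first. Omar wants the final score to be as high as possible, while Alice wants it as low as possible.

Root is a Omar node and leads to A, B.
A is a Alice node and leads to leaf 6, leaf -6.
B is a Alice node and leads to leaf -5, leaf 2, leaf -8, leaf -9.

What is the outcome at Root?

-6

A (Alice): min(6, -6) = -6
B (Alice): min(-5, 2, -8, -9) = -9
Root (Omar): max(-6, -9) = -6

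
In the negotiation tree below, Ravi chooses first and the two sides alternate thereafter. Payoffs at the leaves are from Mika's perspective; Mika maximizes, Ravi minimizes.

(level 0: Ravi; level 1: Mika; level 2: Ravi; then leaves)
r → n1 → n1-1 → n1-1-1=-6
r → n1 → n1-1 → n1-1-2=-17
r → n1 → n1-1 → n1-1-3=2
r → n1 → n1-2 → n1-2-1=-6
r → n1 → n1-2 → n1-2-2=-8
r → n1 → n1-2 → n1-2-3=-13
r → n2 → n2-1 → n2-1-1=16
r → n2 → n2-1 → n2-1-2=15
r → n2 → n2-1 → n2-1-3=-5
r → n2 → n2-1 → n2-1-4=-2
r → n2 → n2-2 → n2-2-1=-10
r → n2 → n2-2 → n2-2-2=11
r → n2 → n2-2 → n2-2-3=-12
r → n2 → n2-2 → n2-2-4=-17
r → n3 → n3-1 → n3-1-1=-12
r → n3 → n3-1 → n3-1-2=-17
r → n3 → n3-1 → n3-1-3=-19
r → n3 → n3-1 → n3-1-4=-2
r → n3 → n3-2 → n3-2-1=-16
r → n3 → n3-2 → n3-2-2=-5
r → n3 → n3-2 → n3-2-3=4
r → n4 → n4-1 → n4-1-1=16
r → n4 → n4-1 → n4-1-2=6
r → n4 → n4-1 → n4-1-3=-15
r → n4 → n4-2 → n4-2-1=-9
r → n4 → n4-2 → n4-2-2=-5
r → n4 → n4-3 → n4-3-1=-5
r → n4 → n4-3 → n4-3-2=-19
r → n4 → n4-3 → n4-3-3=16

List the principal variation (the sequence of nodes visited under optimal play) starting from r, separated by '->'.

r -> n3 -> n3-2 -> n3-2-1

n1-1 (Ravi): min(-6, -17, 2) = -17
n1-2 (Ravi): min(-6, -8, -13) = -13
n1 (Mika): max(-17, -13) = -13
n2-1 (Ravi): min(16, 15, -5, -2) = -5
n2-2 (Ravi): min(-10, 11, -12, -17) = -17
n2 (Mika): max(-5, -17) = -5
n3-1 (Ravi): min(-12, -17, -19, -2) = -19
n3-2 (Ravi): min(-16, -5, 4) = -16
n3 (Mika): max(-19, -16) = -16
n4-1 (Ravi): min(16, 6, -15) = -15
n4-2 (Ravi): min(-9, -5) = -9
n4-3 (Ravi): min(-5, -19, 16) = -19
n4 (Mika): max(-15, -9, -19) = -9
r (Ravi): min(-13, -5, -16, -9) = -16
At r, Ravi picks n3 (lowest: -16).
At n3, Mika picks n3-2 (highest: -16).
At n3-2, Ravi picks n3-2-1 (lowest: -16).
Terminal value -16.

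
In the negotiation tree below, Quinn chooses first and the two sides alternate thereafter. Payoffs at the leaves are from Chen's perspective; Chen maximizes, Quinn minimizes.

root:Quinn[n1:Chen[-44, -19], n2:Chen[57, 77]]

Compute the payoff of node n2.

77

n2 (Chen): max(57, 77) = 77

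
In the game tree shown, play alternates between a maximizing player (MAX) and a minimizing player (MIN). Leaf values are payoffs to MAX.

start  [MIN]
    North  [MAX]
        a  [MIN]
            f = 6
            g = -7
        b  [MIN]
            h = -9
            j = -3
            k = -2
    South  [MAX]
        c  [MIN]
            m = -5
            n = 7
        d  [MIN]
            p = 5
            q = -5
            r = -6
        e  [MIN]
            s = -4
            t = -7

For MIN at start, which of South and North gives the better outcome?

North

c (MIN): min(-5, 7) = -5
d (MIN): min(5, -5, -6) = -6
e (MIN): min(-4, -7) = -7
South (MAX): max(-5, -6, -7) = -5
a (MIN): min(6, -7) = -7
b (MIN): min(-9, -3, -2) = -9
North (MAX): max(-7, -9) = -7
MIN prefers the lower value; South=-5, North=-7. North is better since -7 < -5.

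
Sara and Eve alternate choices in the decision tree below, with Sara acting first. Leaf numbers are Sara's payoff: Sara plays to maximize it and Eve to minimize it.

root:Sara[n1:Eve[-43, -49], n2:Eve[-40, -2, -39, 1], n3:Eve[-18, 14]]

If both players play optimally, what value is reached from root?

-18

n1 (Eve): min(-43, -49) = -49
n2 (Eve): min(-40, -2, -39, 1) = -40
n3 (Eve): min(-18, 14) = -18
root (Sara): max(-49, -40, -18) = -18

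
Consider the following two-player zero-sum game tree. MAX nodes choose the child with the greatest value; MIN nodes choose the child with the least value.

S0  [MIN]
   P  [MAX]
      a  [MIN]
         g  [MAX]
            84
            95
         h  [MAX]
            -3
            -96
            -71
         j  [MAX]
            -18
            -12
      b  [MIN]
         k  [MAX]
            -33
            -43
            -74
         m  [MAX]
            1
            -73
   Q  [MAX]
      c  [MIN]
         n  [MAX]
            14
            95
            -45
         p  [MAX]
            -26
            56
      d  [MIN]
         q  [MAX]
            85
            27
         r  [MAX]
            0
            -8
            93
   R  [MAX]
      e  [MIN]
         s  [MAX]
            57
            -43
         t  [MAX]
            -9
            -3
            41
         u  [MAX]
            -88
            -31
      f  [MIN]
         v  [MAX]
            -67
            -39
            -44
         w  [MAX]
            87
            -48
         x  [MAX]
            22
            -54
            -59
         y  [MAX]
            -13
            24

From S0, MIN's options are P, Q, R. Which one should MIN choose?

R

g (MAX): max(84, 95) = 95
h (MAX): max(-3, -96, -71) = -3
j (MAX): max(-18, -12) = -12
a (MIN): min(95, -3, -12) = -12
k (MAX): max(-33, -43, -74) = -33
m (MAX): max(1, -73) = 1
b (MIN): min(-33, 1) = -33
P (MAX): max(-12, -33) = -12
n (MAX): max(14, 95, -45) = 95
p (MAX): max(-26, 56) = 56
c (MIN): min(95, 56) = 56
q (MAX): max(85, 27) = 85
r (MAX): max(0, -8, 93) = 93
d (MIN): min(85, 93) = 85
Q (MAX): max(56, 85) = 85
s (MAX): max(57, -43) = 57
t (MAX): max(-9, -3, 41) = 41
u (MAX): max(-88, -31) = -31
e (MIN): min(57, 41, -31) = -31
v (MAX): max(-67, -39, -44) = -39
w (MAX): max(87, -48) = 87
x (MAX): max(22, -54, -59) = 22
y (MAX): max(-13, 24) = 24
f (MIN): min(-39, 87, 22, 24) = -39
R (MAX): max(-31, -39) = -31
S0 (MIN): min(-12, 85, -31) = -31
MIN at S0 wants the lowest of {P=-12, Q=85, R=-31}, so chooses R.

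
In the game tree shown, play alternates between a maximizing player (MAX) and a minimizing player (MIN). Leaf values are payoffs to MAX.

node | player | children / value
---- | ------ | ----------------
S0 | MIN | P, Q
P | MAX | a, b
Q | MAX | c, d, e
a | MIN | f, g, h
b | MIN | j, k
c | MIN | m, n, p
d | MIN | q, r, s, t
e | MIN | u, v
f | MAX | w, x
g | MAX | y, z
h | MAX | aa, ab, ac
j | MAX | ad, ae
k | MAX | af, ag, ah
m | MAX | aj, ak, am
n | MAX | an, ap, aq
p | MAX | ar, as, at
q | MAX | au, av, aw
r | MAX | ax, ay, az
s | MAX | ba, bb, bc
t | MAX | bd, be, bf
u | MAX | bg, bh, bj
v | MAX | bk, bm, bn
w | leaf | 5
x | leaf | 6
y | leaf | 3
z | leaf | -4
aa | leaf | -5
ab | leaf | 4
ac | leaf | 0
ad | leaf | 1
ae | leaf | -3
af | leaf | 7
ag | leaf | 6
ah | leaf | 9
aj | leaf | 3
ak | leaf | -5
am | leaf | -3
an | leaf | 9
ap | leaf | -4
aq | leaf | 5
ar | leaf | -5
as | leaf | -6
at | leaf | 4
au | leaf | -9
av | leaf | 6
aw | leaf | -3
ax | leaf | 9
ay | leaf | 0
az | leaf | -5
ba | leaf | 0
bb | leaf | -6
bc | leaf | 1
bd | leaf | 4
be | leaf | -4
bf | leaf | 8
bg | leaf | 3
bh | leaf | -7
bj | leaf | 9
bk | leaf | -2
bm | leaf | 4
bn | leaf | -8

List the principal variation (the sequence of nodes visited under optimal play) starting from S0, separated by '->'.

S0 -> P -> a -> g -> y

f (MAX): max(5, 6) = 6
g (MAX): max(3, -4) = 3
h (MAX): max(-5, 4, 0) = 4
a (MIN): min(6, 3, 4) = 3
j (MAX): max(1, -3) = 1
k (MAX): max(7, 6, 9) = 9
b (MIN): min(1, 9) = 1
P (MAX): max(3, 1) = 3
m (MAX): max(3, -5, -3) = 3
n (MAX): max(9, -4, 5) = 9
p (MAX): max(-5, -6, 4) = 4
c (MIN): min(3, 9, 4) = 3
q (MAX): max(-9, 6, -3) = 6
r (MAX): max(9, 0, -5) = 9
s (MAX): max(0, -6, 1) = 1
t (MAX): max(4, -4, 8) = 8
d (MIN): min(6, 9, 1, 8) = 1
u (MAX): max(3, -7, 9) = 9
v (MAX): max(-2, 4, -8) = 4
e (MIN): min(9, 4) = 4
Q (MAX): max(3, 1, 4) = 4
S0 (MIN): min(3, 4) = 3
At S0, MIN picks P (lowest: 3).
At P, MAX picks a (highest: 3).
At a, MIN picks g (lowest: 3).
At g, MAX picks y (highest: 3).
Terminal value 3.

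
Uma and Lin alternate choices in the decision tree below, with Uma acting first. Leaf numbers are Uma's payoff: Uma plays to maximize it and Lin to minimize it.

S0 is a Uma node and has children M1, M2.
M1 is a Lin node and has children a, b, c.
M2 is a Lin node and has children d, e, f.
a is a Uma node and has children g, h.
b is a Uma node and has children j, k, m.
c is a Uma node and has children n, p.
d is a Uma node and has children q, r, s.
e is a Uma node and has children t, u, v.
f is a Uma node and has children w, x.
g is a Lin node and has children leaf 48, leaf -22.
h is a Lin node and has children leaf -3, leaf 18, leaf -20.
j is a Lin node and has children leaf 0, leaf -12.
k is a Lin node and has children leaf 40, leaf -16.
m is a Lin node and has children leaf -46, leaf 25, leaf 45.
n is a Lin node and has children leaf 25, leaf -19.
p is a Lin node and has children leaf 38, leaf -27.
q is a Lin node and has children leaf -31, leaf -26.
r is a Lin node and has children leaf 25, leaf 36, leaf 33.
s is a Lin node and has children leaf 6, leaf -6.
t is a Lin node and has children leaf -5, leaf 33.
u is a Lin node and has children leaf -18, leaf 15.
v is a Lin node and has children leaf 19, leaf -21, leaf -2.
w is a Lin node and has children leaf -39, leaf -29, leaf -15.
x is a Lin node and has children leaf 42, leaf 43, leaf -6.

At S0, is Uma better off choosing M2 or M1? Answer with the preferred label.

M2

q (Lin): min(-31, -26) = -31
r (Lin): min(25, 36, 33) = 25
s (Lin): min(6, -6) = -6
d (Uma): max(-31, 25, -6) = 25
t (Lin): min(-5, 33) = -5
u (Lin): min(-18, 15) = -18
v (Lin): min(19, -21, -2) = -21
e (Uma): max(-5, -18, -21) = -5
w (Lin): min(-39, -29, -15) = -39
x (Lin): min(42, 43, -6) = -6
f (Uma): max(-39, -6) = -6
M2 (Lin): min(25, -5, -6) = -6
g (Lin): min(48, -22) = -22
h (Lin): min(-3, 18, -20) = -20
a (Uma): max(-22, -20) = -20
j (Lin): min(0, -12) = -12
k (Lin): min(40, -16) = -16
m (Lin): min(-46, 25, 45) = -46
b (Uma): max(-12, -16, -46) = -12
n (Lin): min(25, -19) = -19
p (Lin): min(38, -27) = -27
c (Uma): max(-19, -27) = -19
M1 (Lin): min(-20, -12, -19) = -20
Uma prefers the higher value; M2=-6, M1=-20. M2 is better since -6 > -20.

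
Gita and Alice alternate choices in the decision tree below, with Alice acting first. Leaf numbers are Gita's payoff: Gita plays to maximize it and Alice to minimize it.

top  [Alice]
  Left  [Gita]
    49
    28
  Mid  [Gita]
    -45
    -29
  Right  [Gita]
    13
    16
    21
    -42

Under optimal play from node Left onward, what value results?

Left (Gita): max(49, 28) = 49

49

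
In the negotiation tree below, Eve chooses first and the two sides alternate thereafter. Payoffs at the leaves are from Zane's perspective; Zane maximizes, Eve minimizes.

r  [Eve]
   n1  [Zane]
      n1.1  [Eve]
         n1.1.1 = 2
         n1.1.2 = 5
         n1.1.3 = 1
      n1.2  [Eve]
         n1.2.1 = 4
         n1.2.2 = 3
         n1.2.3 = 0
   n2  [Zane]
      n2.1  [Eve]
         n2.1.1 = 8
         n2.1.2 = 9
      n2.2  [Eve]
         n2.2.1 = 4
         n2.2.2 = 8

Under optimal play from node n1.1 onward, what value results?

n1.1 (Eve): min(2, 5, 1) = 1

1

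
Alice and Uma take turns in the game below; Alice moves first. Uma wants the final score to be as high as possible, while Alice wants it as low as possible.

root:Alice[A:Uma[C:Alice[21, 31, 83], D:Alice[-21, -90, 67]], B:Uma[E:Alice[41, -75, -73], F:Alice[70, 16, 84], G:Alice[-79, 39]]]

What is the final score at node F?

F (Alice): min(70, 16, 84) = 16

16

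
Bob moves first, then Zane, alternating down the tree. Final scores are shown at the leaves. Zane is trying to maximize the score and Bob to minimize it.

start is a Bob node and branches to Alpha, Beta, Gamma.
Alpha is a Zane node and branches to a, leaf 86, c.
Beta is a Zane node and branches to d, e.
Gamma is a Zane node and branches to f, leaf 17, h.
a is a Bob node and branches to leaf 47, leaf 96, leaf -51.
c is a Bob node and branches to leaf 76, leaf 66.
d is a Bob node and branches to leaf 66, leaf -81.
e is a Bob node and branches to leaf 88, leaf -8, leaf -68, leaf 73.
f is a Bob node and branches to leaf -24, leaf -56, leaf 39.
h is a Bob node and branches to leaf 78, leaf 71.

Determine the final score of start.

a (Bob): min(47, 96, -51) = -51
c (Bob): min(76, 66) = 66
Alpha (Zane): max(-51, 86, 66) = 86
d (Bob): min(66, -81) = -81
e (Bob): min(88, -8, -68, 73) = -68
Beta (Zane): max(-81, -68) = -68
f (Bob): min(-24, -56, 39) = -56
h (Bob): min(78, 71) = 71
Gamma (Zane): max(-56, 17, 71) = 71
start (Bob): min(86, -68, 71) = -68

-68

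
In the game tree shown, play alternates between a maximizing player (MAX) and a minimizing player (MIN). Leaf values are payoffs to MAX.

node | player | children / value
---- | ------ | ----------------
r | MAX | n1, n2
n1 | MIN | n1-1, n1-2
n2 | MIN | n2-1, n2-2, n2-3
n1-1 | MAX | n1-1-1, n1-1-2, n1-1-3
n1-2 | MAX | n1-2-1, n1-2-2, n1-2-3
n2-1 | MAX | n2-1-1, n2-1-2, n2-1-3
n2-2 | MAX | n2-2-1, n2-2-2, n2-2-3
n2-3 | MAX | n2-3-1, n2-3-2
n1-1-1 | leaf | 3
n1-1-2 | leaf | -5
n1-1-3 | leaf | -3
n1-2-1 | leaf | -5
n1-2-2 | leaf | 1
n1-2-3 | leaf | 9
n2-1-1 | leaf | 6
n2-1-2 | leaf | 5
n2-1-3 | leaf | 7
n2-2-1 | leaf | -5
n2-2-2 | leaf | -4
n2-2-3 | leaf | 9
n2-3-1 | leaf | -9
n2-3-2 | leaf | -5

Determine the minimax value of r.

3

n1-1 (MAX): max(3, -5, -3) = 3
n1-2 (MAX): max(-5, 1, 9) = 9
n1 (MIN): min(3, 9) = 3
n2-1 (MAX): max(6, 5, 7) = 7
n2-2 (MAX): max(-5, -4, 9) = 9
n2-3 (MAX): max(-9, -5) = -5
n2 (MIN): min(7, 9, -5) = -5
r (MAX): max(3, -5) = 3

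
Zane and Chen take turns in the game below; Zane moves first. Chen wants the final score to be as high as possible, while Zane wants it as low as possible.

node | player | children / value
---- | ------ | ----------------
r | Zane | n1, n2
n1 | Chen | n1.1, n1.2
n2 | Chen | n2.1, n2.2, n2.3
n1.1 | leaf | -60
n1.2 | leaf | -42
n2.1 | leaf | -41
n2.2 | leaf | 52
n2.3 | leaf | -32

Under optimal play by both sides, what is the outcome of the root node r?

n1 (Chen): max(-60, -42) = -42
n2 (Chen): max(-41, 52, -32) = 52
r (Zane): min(-42, 52) = -42

-42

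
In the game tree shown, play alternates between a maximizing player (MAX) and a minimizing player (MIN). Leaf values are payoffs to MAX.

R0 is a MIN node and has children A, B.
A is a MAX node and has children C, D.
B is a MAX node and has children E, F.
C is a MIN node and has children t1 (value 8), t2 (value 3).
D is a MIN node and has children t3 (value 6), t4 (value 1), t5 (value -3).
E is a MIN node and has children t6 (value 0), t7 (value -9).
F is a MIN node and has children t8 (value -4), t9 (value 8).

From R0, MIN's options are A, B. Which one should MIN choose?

B

C (MIN): min(8, 3) = 3
D (MIN): min(6, 1, -3) = -3
A (MAX): max(3, -3) = 3
E (MIN): min(0, -9) = -9
F (MIN): min(-4, 8) = -4
B (MAX): max(-9, -4) = -4
R0 (MIN): min(3, -4) = -4
MIN at R0 wants the lowest of {A=3, B=-4}, so chooses B.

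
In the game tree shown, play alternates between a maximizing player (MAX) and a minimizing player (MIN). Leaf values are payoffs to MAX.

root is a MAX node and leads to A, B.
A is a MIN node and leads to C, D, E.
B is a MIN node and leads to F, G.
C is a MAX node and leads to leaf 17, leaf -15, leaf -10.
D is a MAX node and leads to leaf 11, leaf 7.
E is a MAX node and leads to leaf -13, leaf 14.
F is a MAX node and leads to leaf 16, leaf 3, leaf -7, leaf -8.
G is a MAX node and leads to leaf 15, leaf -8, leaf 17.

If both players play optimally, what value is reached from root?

16

C (MAX): max(17, -15, -10) = 17
D (MAX): max(11, 7) = 11
E (MAX): max(-13, 14) = 14
A (MIN): min(17, 11, 14) = 11
F (MAX): max(16, 3, -7, -8) = 16
G (MAX): max(15, -8, 17) = 17
B (MIN): min(16, 17) = 16
root (MAX): max(11, 16) = 16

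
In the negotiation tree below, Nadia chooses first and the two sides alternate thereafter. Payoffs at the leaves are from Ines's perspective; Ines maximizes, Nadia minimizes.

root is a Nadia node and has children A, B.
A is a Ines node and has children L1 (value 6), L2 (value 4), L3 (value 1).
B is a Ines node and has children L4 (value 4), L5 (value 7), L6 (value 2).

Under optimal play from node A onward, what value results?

6

A (Ines): max(6, 4, 1) = 6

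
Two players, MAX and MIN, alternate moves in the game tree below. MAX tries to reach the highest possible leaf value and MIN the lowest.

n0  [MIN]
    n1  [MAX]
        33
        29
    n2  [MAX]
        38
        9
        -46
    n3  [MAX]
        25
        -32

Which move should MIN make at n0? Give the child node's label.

n1 (MAX): max(33, 29) = 33
n2 (MAX): max(38, 9, -46) = 38
n3 (MAX): max(25, -32) = 25
n0 (MIN): min(33, 38, 25) = 25
MIN at n0 wants the lowest of {n1=33, n2=38, n3=25}, so chooses n3.

n3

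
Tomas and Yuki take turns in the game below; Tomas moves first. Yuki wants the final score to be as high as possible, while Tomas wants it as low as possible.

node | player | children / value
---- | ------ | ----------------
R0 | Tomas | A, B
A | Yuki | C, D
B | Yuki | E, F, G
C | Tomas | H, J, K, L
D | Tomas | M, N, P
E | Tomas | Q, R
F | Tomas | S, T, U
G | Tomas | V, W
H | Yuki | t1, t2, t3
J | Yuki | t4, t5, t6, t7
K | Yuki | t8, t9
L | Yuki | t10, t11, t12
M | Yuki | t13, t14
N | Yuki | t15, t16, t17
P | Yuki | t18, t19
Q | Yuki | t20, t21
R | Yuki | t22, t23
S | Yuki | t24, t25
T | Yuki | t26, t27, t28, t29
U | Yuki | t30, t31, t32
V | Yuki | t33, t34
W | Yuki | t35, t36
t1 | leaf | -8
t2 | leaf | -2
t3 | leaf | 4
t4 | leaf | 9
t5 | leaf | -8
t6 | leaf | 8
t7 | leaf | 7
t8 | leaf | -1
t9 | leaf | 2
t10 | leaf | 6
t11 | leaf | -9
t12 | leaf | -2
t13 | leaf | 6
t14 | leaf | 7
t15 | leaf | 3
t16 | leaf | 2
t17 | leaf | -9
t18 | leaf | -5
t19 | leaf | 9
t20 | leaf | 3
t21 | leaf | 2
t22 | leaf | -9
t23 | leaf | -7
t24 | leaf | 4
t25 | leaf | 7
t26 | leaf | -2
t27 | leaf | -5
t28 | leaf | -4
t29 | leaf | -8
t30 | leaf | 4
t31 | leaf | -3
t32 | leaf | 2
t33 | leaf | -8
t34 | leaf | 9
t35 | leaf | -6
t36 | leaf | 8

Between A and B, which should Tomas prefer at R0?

H (Yuki): max(-8, -2, 4) = 4
J (Yuki): max(9, -8, 8, 7) = 9
K (Yuki): max(-1, 2) = 2
L (Yuki): max(6, -9, -2) = 6
C (Tomas): min(4, 9, 2, 6) = 2
M (Yuki): max(6, 7) = 7
N (Yuki): max(3, 2, -9) = 3
P (Yuki): max(-5, 9) = 9
D (Tomas): min(7, 3, 9) = 3
A (Yuki): max(2, 3) = 3
Q (Yuki): max(3, 2) = 3
R (Yuki): max(-9, -7) = -7
E (Tomas): min(3, -7) = -7
S (Yuki): max(4, 7) = 7
T (Yuki): max(-2, -5, -4, -8) = -2
U (Yuki): max(4, -3, 2) = 4
F (Tomas): min(7, -2, 4) = -2
V (Yuki): max(-8, 9) = 9
W (Yuki): max(-6, 8) = 8
G (Tomas): min(9, 8) = 8
B (Yuki): max(-7, -2, 8) = 8
Tomas prefers the lower value; A=3, B=8. A is better since 3 < 8.

A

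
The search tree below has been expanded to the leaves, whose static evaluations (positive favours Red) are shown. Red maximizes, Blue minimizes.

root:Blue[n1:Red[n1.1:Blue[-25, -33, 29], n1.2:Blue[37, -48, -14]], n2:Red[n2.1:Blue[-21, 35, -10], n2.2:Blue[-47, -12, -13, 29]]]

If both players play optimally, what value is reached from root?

n1.1 (Blue): min(-25, -33, 29) = -33
n1.2 (Blue): min(37, -48, -14) = -48
n1 (Red): max(-33, -48) = -33
n2.1 (Blue): min(-21, 35, -10) = -21
n2.2 (Blue): min(-47, -12, -13, 29) = -47
n2 (Red): max(-21, -47) = -21
root (Blue): min(-33, -21) = -33

-33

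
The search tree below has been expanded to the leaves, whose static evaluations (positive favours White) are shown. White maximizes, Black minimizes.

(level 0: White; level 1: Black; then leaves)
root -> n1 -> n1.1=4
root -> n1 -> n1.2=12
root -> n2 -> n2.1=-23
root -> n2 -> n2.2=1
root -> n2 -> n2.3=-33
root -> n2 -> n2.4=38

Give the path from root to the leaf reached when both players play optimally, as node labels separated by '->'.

n1 (Black): min(4, 12) = 4
n2 (Black): min(-23, 1, -33, 38) = -33
root (White): max(4, -33) = 4
At root, White picks n1 (highest: 4).
At n1, Black picks n1.1 (lowest: 4).
Terminal value 4.

root -> n1 -> n1.1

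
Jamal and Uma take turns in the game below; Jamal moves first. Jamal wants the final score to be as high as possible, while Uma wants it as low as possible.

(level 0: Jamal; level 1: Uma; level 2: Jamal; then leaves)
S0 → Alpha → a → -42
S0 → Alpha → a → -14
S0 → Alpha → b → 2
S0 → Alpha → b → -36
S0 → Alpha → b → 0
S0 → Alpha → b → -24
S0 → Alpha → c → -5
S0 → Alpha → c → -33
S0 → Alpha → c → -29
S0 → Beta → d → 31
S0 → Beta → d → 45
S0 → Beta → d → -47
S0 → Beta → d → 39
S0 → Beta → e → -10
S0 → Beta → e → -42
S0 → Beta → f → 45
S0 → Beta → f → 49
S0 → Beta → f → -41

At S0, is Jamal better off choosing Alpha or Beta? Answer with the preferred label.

a (Jamal): max(-42, -14) = -14
b (Jamal): max(2, -36, 0, -24) = 2
c (Jamal): max(-5, -33, -29) = -5
Alpha (Uma): min(-14, 2, -5) = -14
d (Jamal): max(31, 45, -47, 39) = 45
e (Jamal): max(-10, -42) = -10
f (Jamal): max(45, 49, -41) = 49
Beta (Uma): min(45, -10, 49) = -10
Jamal prefers the higher value; Alpha=-14, Beta=-10. Beta is better since -10 > -14.

Beta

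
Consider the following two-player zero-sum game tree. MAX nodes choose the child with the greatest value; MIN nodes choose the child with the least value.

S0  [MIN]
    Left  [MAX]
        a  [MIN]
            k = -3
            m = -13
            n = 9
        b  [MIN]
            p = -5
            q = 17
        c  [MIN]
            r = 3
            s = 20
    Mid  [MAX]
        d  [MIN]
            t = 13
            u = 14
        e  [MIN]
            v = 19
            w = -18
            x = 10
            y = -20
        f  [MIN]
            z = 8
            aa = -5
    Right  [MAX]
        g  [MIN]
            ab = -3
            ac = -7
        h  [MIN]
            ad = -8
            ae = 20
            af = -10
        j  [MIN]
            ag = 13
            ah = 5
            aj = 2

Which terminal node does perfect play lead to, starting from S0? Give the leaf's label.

a (MIN): min(-3, -13, 9) = -13
b (MIN): min(-5, 17) = -5
c (MIN): min(3, 20) = 3
Left (MAX): max(-13, -5, 3) = 3
d (MIN): min(13, 14) = 13
e (MIN): min(19, -18, 10, -20) = -20
f (MIN): min(8, -5) = -5
Mid (MAX): max(13, -20, -5) = 13
g (MIN): min(-3, -7) = -7
h (MIN): min(-8, 20, -10) = -10
j (MIN): min(13, 5, 2) = 2
Right (MAX): max(-7, -10, 2) = 2
S0 (MIN): min(3, 13, 2) = 2
At S0, MIN picks Right (lowest: 2).
At Right, MAX picks j (highest: 2).
At j, MIN picks aj (lowest: 2).
Terminal value 2.

aj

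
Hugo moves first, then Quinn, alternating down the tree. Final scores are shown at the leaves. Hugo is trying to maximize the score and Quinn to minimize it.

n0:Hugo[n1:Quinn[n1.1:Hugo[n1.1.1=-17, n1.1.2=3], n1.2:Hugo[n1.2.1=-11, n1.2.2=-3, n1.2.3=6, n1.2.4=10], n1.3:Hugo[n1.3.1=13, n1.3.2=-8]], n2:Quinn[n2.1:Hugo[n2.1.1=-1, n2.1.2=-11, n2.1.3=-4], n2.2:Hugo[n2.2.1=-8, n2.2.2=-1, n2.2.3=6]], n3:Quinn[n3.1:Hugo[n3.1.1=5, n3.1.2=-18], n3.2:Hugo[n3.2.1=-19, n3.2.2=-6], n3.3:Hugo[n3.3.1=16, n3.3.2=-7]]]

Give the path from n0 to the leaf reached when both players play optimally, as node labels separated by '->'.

n1.1 (Hugo): max(-17, 3) = 3
n1.2 (Hugo): max(-11, -3, 6, 10) = 10
n1.3 (Hugo): max(13, -8) = 13
n1 (Quinn): min(3, 10, 13) = 3
n2.1 (Hugo): max(-1, -11, -4) = -1
n2.2 (Hugo): max(-8, -1, 6) = 6
n2 (Quinn): min(-1, 6) = -1
n3.1 (Hugo): max(5, -18) = 5
n3.2 (Hugo): max(-19, -6) = -6
n3.3 (Hugo): max(16, -7) = 16
n3 (Quinn): min(5, -6, 16) = -6
n0 (Hugo): max(3, -1, -6) = 3
At n0, Hugo picks n1 (highest: 3).
At n1, Quinn picks n1.1 (lowest: 3).
At n1.1, Hugo picks n1.1.2 (highest: 3).
Terminal value 3.

n0 -> n1 -> n1.1 -> n1.1.2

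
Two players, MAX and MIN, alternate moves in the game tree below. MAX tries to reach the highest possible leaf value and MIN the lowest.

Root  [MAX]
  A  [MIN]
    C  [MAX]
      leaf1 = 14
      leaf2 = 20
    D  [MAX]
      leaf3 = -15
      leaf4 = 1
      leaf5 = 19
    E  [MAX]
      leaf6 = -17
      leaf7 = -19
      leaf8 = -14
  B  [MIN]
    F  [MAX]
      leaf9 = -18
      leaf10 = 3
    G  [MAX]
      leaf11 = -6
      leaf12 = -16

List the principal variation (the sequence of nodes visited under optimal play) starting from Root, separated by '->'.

C (MAX): max(14, 20) = 20
D (MAX): max(-15, 1, 19) = 19
E (MAX): max(-17, -19, -14) = -14
A (MIN): min(20, 19, -14) = -14
F (MAX): max(-18, 3) = 3
G (MAX): max(-6, -16) = -6
B (MIN): min(3, -6) = -6
Root (MAX): max(-14, -6) = -6
At Root, MAX picks B (highest: -6).
At B, MIN picks G (lowest: -6).
At G, MAX picks leaf11 (highest: -6).
Terminal value -6.

Root -> B -> G -> leaf11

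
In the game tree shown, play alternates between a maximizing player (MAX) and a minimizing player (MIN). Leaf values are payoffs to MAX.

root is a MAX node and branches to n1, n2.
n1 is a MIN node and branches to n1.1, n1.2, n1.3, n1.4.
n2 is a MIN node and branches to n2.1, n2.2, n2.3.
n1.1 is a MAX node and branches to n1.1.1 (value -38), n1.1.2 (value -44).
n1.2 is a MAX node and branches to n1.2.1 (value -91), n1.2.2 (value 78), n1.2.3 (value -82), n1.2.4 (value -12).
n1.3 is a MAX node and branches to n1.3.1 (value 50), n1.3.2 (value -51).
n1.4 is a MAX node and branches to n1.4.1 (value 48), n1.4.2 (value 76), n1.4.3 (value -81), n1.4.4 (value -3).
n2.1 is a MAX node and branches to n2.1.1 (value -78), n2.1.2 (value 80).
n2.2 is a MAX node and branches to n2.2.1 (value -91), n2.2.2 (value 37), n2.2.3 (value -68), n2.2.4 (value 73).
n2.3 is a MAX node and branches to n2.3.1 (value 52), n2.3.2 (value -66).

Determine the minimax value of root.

52

n1.1 (MAX): max(-38, -44) = -38
n1.2 (MAX): max(-91, 78, -82, -12) = 78
n1.3 (MAX): max(50, -51) = 50
n1.4 (MAX): max(48, 76, -81, -3) = 76
n1 (MIN): min(-38, 78, 50, 76) = -38
n2.1 (MAX): max(-78, 80) = 80
n2.2 (MAX): max(-91, 37, -68, 73) = 73
n2.3 (MAX): max(52, -66) = 52
n2 (MIN): min(80, 73, 52) = 52
root (MAX): max(-38, 52) = 52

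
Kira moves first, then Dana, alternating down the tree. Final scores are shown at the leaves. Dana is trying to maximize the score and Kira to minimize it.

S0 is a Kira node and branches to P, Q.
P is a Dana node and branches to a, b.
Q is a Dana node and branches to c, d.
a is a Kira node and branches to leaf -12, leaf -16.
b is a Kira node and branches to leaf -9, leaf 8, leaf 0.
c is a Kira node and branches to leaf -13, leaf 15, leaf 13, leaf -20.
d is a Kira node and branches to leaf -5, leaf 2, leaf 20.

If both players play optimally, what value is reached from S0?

-9

a (Kira): min(-12, -16) = -16
b (Kira): min(-9, 8, 0) = -9
P (Dana): max(-16, -9) = -9
c (Kira): min(-13, 15, 13, -20) = -20
d (Kira): min(-5, 2, 20) = -5
Q (Dana): max(-20, -5) = -5
S0 (Kira): min(-9, -5) = -9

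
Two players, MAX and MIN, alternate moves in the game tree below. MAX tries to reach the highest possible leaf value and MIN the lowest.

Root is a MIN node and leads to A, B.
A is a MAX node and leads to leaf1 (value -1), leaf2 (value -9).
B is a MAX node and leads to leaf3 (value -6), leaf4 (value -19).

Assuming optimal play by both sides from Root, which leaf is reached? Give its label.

leaf3

A (MAX): max(-1, -9) = -1
B (MAX): max(-6, -19) = -6
Root (MIN): min(-1, -6) = -6
At Root, MIN picks B (lowest: -6).
At B, MAX picks leaf3 (highest: -6).
Terminal value -6.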